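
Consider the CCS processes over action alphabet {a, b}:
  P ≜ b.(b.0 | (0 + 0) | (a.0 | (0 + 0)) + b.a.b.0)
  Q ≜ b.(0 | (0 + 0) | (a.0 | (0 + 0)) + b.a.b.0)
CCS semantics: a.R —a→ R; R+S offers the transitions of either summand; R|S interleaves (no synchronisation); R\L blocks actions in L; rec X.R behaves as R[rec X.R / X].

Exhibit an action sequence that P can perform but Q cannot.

Reachable graph of P (8 states):
  m0 = b.(b.0 | (0 + 0) | (a.0 | (0 + 0)) + b.a.b.0) → ··b··> m1
  m1 = b.0 | (0 + 0) | (a.0 | (0 + 0)) + b.a.b.0 → ··a··> m2, ··b··> m3, ··b··> m4
  m2 = b.0 | (0 + 0) | (0 | (0 + 0)) → ··b··> m5
  m3 = 0 | (0 + 0) | (a.0 | (0 + 0)) → ··a··> m5
  m4 = a.b.0 → ··a··> m6
  m5 = 0 | (0 + 0) | (0 | (0 + 0)) → stopped
  m6 = b.0 → ··b··> m7
  m7 = 0 → stopped
Reachable graph of Q (6 states):
  n0 = b.(0 | (0 + 0) | (a.0 | (0 + 0)) + b.a.b.0) → ··b··> n1
  n1 = 0 | (0 + 0) | (a.0 | (0 + 0)) + b.a.b.0 → ··a··> n2, ··b··> n3
  n2 = 0 | (0 + 0) | (0 | (0 + 0)) → stopped
  n3 = a.b.0 → ··a··> n4
  n4 = b.0 → ··b··> n5
  n5 = 0 → stopped
Executing bab from P (initial set {m0}):
  after b @ step 1: {m1}
  after a @ step 2: {m2}
  after b @ step 3: {m5}
  ✓ P
Executing bab from Q (initial set {n0}):
  after b @ step 1: {n1}
  after a @ step 2: {n2}
  after b @ step 3: no successor for Q

bab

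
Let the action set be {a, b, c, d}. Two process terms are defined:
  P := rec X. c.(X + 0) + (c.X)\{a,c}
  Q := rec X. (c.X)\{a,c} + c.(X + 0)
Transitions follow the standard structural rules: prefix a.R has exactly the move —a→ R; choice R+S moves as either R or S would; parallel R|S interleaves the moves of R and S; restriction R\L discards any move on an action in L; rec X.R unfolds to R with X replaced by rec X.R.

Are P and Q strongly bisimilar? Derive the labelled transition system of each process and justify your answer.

LTS(P): 2 reachable states
  p0 = rec X. c.(X + 0) + (c.X)\{a,c} ⊢ =c=> p1
  p1 = (rec X. c.(X + 0) + (c.X)\{a,c}) + 0 ⊢ =c=> p1
LTS(Q): 2 reachable states
  q0 = rec X. (c.X)\{a,c} + c.(X + 0) ⊢ =c=> q1
  q1 = (rec X. (c.X)\{a,c} + c.(X + 0)) + 0 ⊢ =c=> q1
Coarsest stable partition (strong bisimilarity classes):
  B0 = {p0, p1, q0, q1}
p0 ∈ B0, q0 ∈ B0 → same block

YES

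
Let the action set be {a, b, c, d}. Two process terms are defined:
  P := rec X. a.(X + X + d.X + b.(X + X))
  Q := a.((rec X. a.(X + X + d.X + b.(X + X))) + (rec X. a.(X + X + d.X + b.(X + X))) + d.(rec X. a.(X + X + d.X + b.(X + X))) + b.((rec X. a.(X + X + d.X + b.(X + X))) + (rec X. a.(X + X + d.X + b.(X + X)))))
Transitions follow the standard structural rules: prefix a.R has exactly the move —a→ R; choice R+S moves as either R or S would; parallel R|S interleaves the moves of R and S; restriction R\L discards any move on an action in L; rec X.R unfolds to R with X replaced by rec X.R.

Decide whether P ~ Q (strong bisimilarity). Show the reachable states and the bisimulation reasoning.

LTS(P): 3 reachable states
  p0 = rec X. a.(X + X + d.X + b.(X + X)) | —a→ p1
  p1 = (rec X. a.(X + X + d.X + b.(X + X))) + (rec X. a.(X + X + d.X + b.(X + X))) + d.(rec X. a.(X + X + d.X + b.(X + X))) + b.((rec X. a.(X + X + d.X + b.(X + X))) + (rec X. a.(X + X + d.X + b.(X + X)))) | —a→ p1, —b→ p2, —d→ p0
  p2 = (rec X. a.(X + X + d.X + b.(X + X))) + (rec X. a.(X + X + d.X + b.(X + X))) | —a→ p1
LTS(Q): 4 reachable states
  q0 = a.((rec X. a.(X + X + d.X + b.(X + X))) + (rec X. a.(X + X + d.X + b.(X + X))) + d.(rec X. a.(X + X + d.X + b.(X + X))) + b.((rec X. a.(X + X + d.X + b.(X + X))) + (rec X. a.(X + X + d.X + b.(X + X))))) | —a→ q1
  q1 = (rec X. a.(X + X + d.X + b.(X + X))) + (rec X. a.(X + X + d.X + b.(X + X))) + d.(rec X. a.(X + X + d.X + b.(X + X))) + b.((rec X. a.(X + X + d.X + b.(X + X))) + (rec X. a.(X + X + d.X + b.(X + X)))) | —a→ q1, —b→ q2, —d→ q3
  q2 = (rec X. a.(X + X + d.X + b.(X + X))) + (rec X. a.(X + X + d.X + b.(X + X))) | —a→ q1
  q3 = rec X. a.(X + X + d.X + b.(X + X)) | —a→ q1
Partition-refinement fixed point:
  B0 = {p0, p2, q0, q2, q3}
  B1 = {p1, q1}
p0 ∈ B0, q0 ∈ B0 → same block

YES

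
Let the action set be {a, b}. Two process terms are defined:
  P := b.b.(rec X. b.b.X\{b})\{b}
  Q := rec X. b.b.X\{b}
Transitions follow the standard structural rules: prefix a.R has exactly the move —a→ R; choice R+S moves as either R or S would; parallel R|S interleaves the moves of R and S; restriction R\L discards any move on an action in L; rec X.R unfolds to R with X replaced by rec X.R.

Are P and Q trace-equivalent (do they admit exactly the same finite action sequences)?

YES

P's transition system — 3 states:
  m0 = b.b.(rec X. b.b.X\{b})\{b} | =b=> m1
  m1 = b.(rec X. b.b.X\{b})\{b} | =b=> m2
  m2 = (rec X. b.b.X\{b})\{b} | ∅
Q's transition system — 3 states:
  n0 = rec X. b.b.X\{b} | =b=> n1
  n1 = b.(rec X. b.b.X\{b})\{b} | =b=> n2
  n2 = (rec X. b.b.X\{b})\{b} | ∅
Bisimilarity quotient blocks:
  B0 = {m0, n0}
  B1 = {m1, n1}
  B2 = {m2, n2}
m0 ∈ B0, n0 ∈ B0 → same block
Bisimilar ⇒ trace-equivalent.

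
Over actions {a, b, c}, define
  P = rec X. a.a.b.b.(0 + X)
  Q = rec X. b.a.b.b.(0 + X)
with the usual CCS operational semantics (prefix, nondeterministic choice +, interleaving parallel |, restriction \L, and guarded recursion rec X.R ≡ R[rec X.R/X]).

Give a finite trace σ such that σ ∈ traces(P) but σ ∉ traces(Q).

a

LTS(P): 5 reachable states
  u0 = rec X. a.a.b.b.(0 + X) has moves -a-> u1
  u1 = a.b.b.(0 + (rec X. a.a.b.b.(0 + X))) has moves -a-> u2
  u2 = b.b.(0 + (rec X. a.a.b.b.(0 + X))) has moves -b-> u3
  u3 = b.(0 + (rec X. a.a.b.b.(0 + X))) has moves -b-> u4
  u4 = 0 + (rec X. a.a.b.b.(0 + X)) has moves -a-> u1
LTS(Q): 5 reachable states
  v0 = rec X. b.a.b.b.(0 + X) has moves -b-> v1
  v1 = a.b.b.(0 + (rec X. b.a.b.b.(0 + X))) has moves -a-> v2
  v2 = b.b.(0 + (rec X. b.a.b.b.(0 + X))) has moves -b-> v3
  v3 = b.(0 + (rec X. b.a.b.b.(0 + X))) has moves -b-> v4
  v4 = 0 + (rec X. b.a.b.b.(0 + X)) has moves -b-> v1
Executing a from P (initial set {u0}):
  step 1 (a): {u1}
  — P admits the full trace.
Executing a from Q (initial set {v0}):
  step 1 (a): no successor for Q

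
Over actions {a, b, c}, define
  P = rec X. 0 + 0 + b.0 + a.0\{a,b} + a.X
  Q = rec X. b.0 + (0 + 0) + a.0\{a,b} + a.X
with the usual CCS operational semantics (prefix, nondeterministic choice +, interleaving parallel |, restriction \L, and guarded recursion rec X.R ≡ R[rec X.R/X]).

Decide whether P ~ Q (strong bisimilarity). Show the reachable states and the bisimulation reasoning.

LTS(P): 3 reachable states
  s0 = rec X. 0 + 0 + b.0 + a.0\{a,b} + a.X has moves --a--▸ s0, --a--▸ s1, --b--▸ s2
  s1 = 0\{a,b} has moves ∅
  s2 = 0 has moves ∅
LTS(Q): 3 reachable states
  t0 = rec X. b.0 + (0 + 0) + a.0\{a,b} + a.X has moves --a--▸ t0, --a--▸ t1, --b--▸ t2
  t1 = 0\{a,b} has moves ∅
  t2 = 0 has moves ∅
Partition-refinement fixed point:
  B0 = {s0, t0}
  B1 = {s1, s2, t1, t2}
s0 ∈ B0, t0 ∈ B0 → same block

P ~ Q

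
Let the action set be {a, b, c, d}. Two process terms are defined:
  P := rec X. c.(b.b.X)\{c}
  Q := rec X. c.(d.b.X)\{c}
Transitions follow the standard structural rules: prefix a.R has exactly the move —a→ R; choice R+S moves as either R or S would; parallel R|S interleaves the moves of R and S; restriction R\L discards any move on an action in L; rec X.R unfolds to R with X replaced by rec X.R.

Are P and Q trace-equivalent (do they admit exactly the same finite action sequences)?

LTS(P): 4 reachable states
  s0 = rec X. c.(b.b.X)\{c} | ··c··> s1
  s1 = (b.b.(rec X. c.(b.b.X)\{c}))\{c} | ··b··> s2
  s2 = (b.(rec X. c.(b.b.X)\{c}))\{c} | ··b··> s3
  s3 = (rec X. c.(b.b.X)\{c})\{c} | ∅
LTS(Q): 4 reachable states
  t0 = rec X. c.(d.b.X)\{c} | ··c··> t1
  t1 = (d.b.(rec X. c.(d.b.X)\{c}))\{c} | ··d··> t2
  t2 = (b.(rec X. c.(d.b.X)\{c}))\{c} | ··b··> t3
  t3 = (rec X. c.(d.b.X)\{c})\{c} | ∅
Trace ⟨cb⟩ through P, begin at {s0}:
  after c @ step 1: {s1}
  after b @ step 2: {s2}
  ✓ P
Trace ⟨cb⟩ through Q, begin at {t0}:
  after c @ step 1: {t1}
  after b @ step 2: ∅  — Q cannot continue

traces(P) ≠ traces(Q) — witness ⟨cb⟩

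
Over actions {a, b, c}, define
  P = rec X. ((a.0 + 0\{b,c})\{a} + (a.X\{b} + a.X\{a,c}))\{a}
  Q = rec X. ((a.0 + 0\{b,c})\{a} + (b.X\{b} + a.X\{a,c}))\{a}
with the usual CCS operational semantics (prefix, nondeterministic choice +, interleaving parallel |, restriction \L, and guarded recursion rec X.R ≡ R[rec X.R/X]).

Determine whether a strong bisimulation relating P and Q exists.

NO

P's transition system — 1 states:
  m0 = rec X. ((a.0 + 0\{b,c})\{a} + (a.X\{b} + a.X\{a,c}))\{a} → ·
Q's transition system — 2 states:
  n0 = rec X. ((a.0 + 0\{b,c})\{a} + (b.X\{b} + a.X\{a,c}))\{a} → ··b··> n1
  n1 = (rec X. ((a.0 + 0\{b,c})\{a} + (b.X\{b} + a.X\{a,c}))\{a})\{b}\{a} → ·
Bisimilarity quotient blocks:
  B0 = {m0, n1}
  B1 = {n0}
m0 ∈ B0, n0 ∈ B1 → different blocks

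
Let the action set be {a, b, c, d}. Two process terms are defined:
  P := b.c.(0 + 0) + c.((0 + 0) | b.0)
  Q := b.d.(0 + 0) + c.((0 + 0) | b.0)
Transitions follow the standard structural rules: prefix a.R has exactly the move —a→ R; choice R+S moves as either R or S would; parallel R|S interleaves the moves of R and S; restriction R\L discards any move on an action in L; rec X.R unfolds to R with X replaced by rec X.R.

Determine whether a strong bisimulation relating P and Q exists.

Reachable graph of P (5 states):
  m0 = b.c.(0 + 0) + c.((0 + 0) | b.0) has moves ··b··> m1, ··c··> m2
  m1 = c.(0 + 0) has moves ··c··> m3
  m2 = (0 + 0) | b.0 has moves ··b··> m4
  m3 = 0 + 0 has moves stopped
  m4 = (0 + 0) | 0 has moves stopped
Reachable graph of Q (5 states):
  n0 = b.d.(0 + 0) + c.((0 + 0) | b.0) has moves ··b··> n1, ··c··> n2
  n1 = d.(0 + 0) has moves ··d··> n3
  n2 = (0 + 0) | b.0 has moves ··b··> n4
  n3 = 0 + 0 has moves stopped
  n4 = (0 + 0) | 0 has moves stopped
Partition-refinement fixed point:
  B0 = {m0}
  B1 = {m2, n2}
  B2 = {m3, m4, n3, n4}
  B3 = {m1}
  B4 = {n0}
  B5 = {n1}
m0 ∈ B0, n0 ∈ B4 → different blocks

P ≁ Q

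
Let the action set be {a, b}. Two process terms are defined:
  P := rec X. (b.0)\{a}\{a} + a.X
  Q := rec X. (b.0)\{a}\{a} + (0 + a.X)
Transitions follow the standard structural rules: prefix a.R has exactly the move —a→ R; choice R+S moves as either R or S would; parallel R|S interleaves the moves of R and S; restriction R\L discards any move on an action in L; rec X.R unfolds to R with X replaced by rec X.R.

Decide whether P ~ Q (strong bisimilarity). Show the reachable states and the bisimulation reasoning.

LTS(P): 2 reachable states
  m0 = rec X. (b.0)\{a}\{a} + a.X → ··a··> m0, ··b··> m1
  m1 = 0\{a}\{a} → stopped
LTS(Q): 2 reachable states
  n0 = rec X. (b.0)\{a}\{a} + (0 + a.X) → ··a··> n0, ··b··> n1
  n1 = 0\{a}\{a} → stopped
Coarsest stable partition (strong bisimilarity classes):
  B0 = {m0, n0}
  B1 = {m1, n1}
m0 ∈ B0, n0 ∈ B0 → same block

YES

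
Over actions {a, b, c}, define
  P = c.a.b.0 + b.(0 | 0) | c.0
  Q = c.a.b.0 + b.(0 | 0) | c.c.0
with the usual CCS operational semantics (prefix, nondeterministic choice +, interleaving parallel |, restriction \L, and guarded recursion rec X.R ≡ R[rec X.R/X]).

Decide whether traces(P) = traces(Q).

LTS(P): 7 reachable states
  s0 = c.a.b.0 + b.(0 | 0) | c.0 → ··b··> s1, ··c··> s2, ··c··> s3
  s1 = 0 | 0 | c.0 → ··c··> s4
  s2 = a.b.0 → ··a··> s5
  s3 = b.(0 | 0) | 0 → ··b··> s4
  s4 = 0 | 0 | 0 → (no moves)
  s5 = b.0 → ··b··> s6
  s6 = 0 → (no moves)
LTS(Q): 9 reachable states
  t0 = c.a.b.0 + b.(0 | 0) | c.c.0 → ··b··> t1, ··c··> t2, ··c··> t3
  t1 = 0 | 0 | c.c.0 → ··c··> t4
  t2 = a.b.0 → ··a··> t5
  t3 = b.(0 | 0) | c.0 → ··b··> t4, ··c··> t6
  t4 = 0 | 0 | c.0 → ··c··> t7
  t5 = b.0 → ··b··> t8
  t6 = b.(0 | 0) | 0 → ··b··> t7
  t7 = 0 | 0 | 0 → (no moves)
  t8 = 0 → (no moves)
Run σ = ⟨cc⟩ on Q: start {t0}
  step 1 (c): {t2, t3}
  step 2 (c): {t6}
  Q completes σ.
Run σ = ⟨cc⟩ on P: start {s0}
  step 1 (c): {s2, s3}
  step 2 (c): no successor for P

NO — witness ⟨cc⟩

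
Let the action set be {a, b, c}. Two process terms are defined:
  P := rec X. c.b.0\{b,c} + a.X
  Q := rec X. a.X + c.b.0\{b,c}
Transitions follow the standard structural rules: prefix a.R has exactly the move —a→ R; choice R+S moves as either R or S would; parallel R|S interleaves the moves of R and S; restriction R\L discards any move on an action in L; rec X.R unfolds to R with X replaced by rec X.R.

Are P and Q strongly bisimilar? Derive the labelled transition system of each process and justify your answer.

P ~ Q

LTS(P): 3 reachable states
  m0 = rec X. c.b.0\{b,c} + a.X :: --a--▸ m0, --c--▸ m1
  m1 = b.0\{b,c} :: --b--▸ m2
  m2 = 0\{b,c} :: ·
LTS(Q): 3 reachable states
  n0 = rec X. a.X + c.b.0\{b,c} :: --a--▸ n0, --c--▸ n1
  n1 = b.0\{b,c} :: --b--▸ n2
  n2 = 0\{b,c} :: ·
Coarsest stable partition (strong bisimilarity classes):
  B0 = {m0, n0}
  B1 = {m1, n1}
  B2 = {m2, n2}
m0 ∈ B0, n0 ∈ B0 → same block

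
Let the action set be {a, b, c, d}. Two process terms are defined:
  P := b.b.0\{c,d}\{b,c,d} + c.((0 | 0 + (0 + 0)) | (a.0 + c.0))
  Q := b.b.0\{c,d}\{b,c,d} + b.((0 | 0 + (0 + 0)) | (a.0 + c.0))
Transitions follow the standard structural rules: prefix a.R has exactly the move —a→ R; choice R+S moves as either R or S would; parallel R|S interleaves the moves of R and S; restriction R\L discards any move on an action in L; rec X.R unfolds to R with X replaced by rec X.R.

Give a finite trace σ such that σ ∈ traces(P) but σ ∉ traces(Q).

LTS(P): 5 reachable states
  u0 = b.b.0\{c,d}\{b,c,d} + c.((0 | 0 + (0 + 0)) | (a.0 + c.0)) | -b-> u1, -c-> u2
  u1 = b.0\{c,d}\{b,c,d} | -b-> u3
  u2 = (0 | 0 + (0 + 0)) | (a.0 + c.0) | -a-> u4, -c-> u4
  u3 = 0\{c,d}\{b,c,d} | ·
  u4 = (0 | 0 + (0 + 0)) | 0 | ·
LTS(Q): 5 reachable states
  v0 = b.b.0\{c,d}\{b,c,d} + b.((0 | 0 + (0 + 0)) | (a.0 + c.0)) | -b-> v1, -b-> v2
  v1 = (0 | 0 + (0 + 0)) | (a.0 + c.0) | -a-> v3, -c-> v3
  v2 = b.0\{c,d}\{b,c,d} | -b-> v4
  v3 = (0 | 0 + (0 + 0)) | 0 | ·
  v4 = 0\{c,d}\{b,c,d} | ·
Run σ = ⟨c⟩ on P: start {u0}
  step 1 (c): {u2}
  ✓ P
Run σ = ⟨c⟩ on Q: start {v0}
  step 1 (c): no successor for Q

c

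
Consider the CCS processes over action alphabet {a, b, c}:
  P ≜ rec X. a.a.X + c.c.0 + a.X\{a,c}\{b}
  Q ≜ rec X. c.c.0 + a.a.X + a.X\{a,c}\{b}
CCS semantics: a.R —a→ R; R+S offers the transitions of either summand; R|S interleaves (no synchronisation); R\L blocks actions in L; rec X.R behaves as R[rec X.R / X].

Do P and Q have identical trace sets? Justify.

LTS(P): 5 reachable states
  u0 = rec X. a.a.X + c.c.0 + a.X\{a,c}\{b} → =a=> u1, =a=> u2, =c=> u3
  u1 = (rec X. a.a.X + c.c.0 + a.X\{a,c}\{b})\{a,c}\{b} → ∅
  u2 = a.(rec X. a.a.X + c.c.0 + a.X\{a,c}\{b}) → =a=> u0
  u3 = c.0 → =c=> u4
  u4 = 0 → ∅
LTS(Q): 5 reachable states
  v0 = rec X. c.c.0 + a.a.X + a.X\{a,c}\{b} → =a=> v1, =a=> v2, =c=> v3
  v1 = (rec X. c.c.0 + a.a.X + a.X\{a,c}\{b})\{a,c}\{b} → ∅
  v2 = a.(rec X. c.c.0 + a.a.X + a.X\{a,c}\{b}) → =a=> v0
  v3 = c.0 → =c=> v4
  v4 = 0 → ∅
Partition-refinement fixed point:
  B0 = {u0, v0}
  B1 = {u1, u4, v1, v4}
  B2 = {u3, v3}
  B3 = {u2, v2}
u0 ∈ B0, v0 ∈ B0 → same block
Bisimilar ⇒ trace-equivalent.

trace-equivalent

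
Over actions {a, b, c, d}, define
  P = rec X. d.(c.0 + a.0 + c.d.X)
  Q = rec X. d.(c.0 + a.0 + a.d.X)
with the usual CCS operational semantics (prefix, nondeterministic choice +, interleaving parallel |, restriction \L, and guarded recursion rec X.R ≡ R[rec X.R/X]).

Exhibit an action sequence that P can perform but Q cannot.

dcd

Reachable graph of P (4 states):
  p0 = rec X. d.(c.0 + a.0 + c.d.X) :: ··d··> p1
  p1 = c.0 + a.0 + c.d.(rec X. d.(c.0 + a.0 + c.d.X)) :: ··a··> p2, ··c··> p2, ··c··> p3
  p2 = 0 :: stopped
  p3 = d.(rec X. d.(c.0 + a.0 + c.d.X)) :: ··d··> p0
Reachable graph of Q (4 states):
  q0 = rec X. d.(c.0 + a.0 + a.d.X) :: ··d··> q1
  q1 = c.0 + a.0 + a.d.(rec X. d.(c.0 + a.0 + a.d.X)) :: ··a··> q2, ··a··> q3, ··c··> q2
  q2 = 0 :: stopped
  q3 = d.(rec X. d.(c.0 + a.0 + a.d.X)) :: ··d··> q0
Run σ = ⟨dcd⟩ on P: start {p0}
  after d @ step 1: {p1}
  after c @ step 2: {p2, p3}
  after d @ step 3: {p0}
  — P admits the full trace.
Run σ = ⟨dcd⟩ on Q: start {q0}
  after d @ step 1: {q1}
  after c @ step 2: {q2}
  after d @ step 3: no successor for Q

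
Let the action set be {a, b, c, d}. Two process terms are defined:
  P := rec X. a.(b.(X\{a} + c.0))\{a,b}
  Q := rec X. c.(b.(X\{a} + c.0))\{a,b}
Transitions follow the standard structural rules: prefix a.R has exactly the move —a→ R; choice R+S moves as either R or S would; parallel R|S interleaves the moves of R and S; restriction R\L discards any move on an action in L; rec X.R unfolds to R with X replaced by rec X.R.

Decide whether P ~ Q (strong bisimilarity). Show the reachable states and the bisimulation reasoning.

P ≁ Q

LTS(P): 2 reachable states
  m0 = rec X. a.(b.(X\{a} + c.0))\{a,b} has moves =a=> m1
  m1 = (b.((rec X. a.(b.(X\{a} + c.0))\{a,b})\{a} + c.0))\{a,b} has moves stopped
LTS(Q): 2 reachable states
  n0 = rec X. c.(b.(X\{a} + c.0))\{a,b} has moves =c=> n1
  n1 = (b.((rec X. c.(b.(X\{a} + c.0))\{a,b})\{a} + c.0))\{a,b} has moves stopped
Bisimilarity quotient blocks:
  B0 = {m0}
  B1 = {m1, n1}
  B2 = {n0}
m0 ∈ B0, n0 ∈ B2 → different blocks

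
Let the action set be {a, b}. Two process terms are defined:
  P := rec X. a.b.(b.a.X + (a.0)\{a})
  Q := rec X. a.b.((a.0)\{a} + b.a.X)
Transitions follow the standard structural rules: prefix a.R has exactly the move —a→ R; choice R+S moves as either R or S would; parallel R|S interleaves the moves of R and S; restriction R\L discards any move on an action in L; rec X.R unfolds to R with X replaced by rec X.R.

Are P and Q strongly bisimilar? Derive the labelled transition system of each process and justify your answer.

Reachable graph of P (4 states):
  s0 = rec X. a.b.(b.a.X + (a.0)\{a}) :: —a→ s1
  s1 = b.(b.a.(rec X. a.b.(b.a.X + (a.0)\{a})) + (a.0)\{a}) :: —b→ s2
  s2 = b.a.(rec X. a.b.(b.a.X + (a.0)\{a})) + (a.0)\{a} :: —b→ s3
  s3 = a.(rec X. a.b.(b.a.X + (a.0)\{a})) :: —a→ s0
Reachable graph of Q (4 states):
  t0 = rec X. a.b.((a.0)\{a} + b.a.X) :: —a→ t1
  t1 = b.((a.0)\{a} + b.a.(rec X. a.b.((a.0)\{a} + b.a.X))) :: —b→ t2
  t2 = (a.0)\{a} + b.a.(rec X. a.b.((a.0)\{a} + b.a.X)) :: —b→ t3
  t3 = a.(rec X. a.b.((a.0)\{a} + b.a.X)) :: —a→ t0
Coarsest stable partition (strong bisimilarity classes):
  B0 = {s0, t0}
  B1 = {s1, t1}
  B2 = {s2, t2}
  B3 = {s3, t3}
s0 ∈ B0, t0 ∈ B0 → same block

bisimilar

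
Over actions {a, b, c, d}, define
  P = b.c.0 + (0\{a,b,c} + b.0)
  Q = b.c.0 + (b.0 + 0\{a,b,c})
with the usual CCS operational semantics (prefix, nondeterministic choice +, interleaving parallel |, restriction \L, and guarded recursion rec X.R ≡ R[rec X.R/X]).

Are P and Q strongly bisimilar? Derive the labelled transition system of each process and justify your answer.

Reachable graph of P (3 states):
  p0 = b.c.0 + (0\{a,b,c} + b.0) :: —b→ p1, —b→ p2
  p1 = 0 :: deadlocked
  p2 = c.0 :: —c→ p1
Reachable graph of Q (3 states):
  q0 = b.c.0 + (b.0 + 0\{a,b,c}) :: —b→ q1, —b→ q2
  q1 = 0 :: deadlocked
  q2 = c.0 :: —c→ q1
Partition-refinement fixed point:
  B0 = {p0, q0}
  B1 = {p2, q2}
  B2 = {p1, q1}
p0 ∈ B0, q0 ∈ B0 → same block

bisimilar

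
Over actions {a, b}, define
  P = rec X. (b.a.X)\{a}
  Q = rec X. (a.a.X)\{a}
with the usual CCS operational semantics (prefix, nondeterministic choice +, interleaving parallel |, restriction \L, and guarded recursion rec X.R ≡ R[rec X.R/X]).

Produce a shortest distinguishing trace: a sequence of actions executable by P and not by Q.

Reachable graph of P (2 states):
  s0 = rec X. (b.a.X)\{a} → ··b··> s1
  s1 = (a.(rec X. (b.a.X)\{a}))\{a} → deadlocked
Reachable graph of Q (1 states):
  t0 = rec X. (a.a.X)\{a} → deadlocked
Executing b from P (initial set {s0}):
  step 1 (b): {s1}
  ✓ P
Executing b from Q (initial set {t0}):
  step 1 (b): no successor for Q

b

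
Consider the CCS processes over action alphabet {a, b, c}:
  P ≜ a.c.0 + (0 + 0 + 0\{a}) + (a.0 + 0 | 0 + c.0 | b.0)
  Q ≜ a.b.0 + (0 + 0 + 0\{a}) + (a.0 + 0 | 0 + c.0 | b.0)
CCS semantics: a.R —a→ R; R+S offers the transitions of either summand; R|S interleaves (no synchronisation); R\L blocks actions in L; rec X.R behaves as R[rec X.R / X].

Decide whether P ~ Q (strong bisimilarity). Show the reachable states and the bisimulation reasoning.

P's transition system — 6 states:
  s0 = a.c.0 + (0 + 0 + 0\{a}) + (a.0 + 0 | 0 + c.0 | b.0) ⊢ ··a··> s1, ··a··> s2, ··b··> s3, ··c··> s4
  s1 = 0 ⊢ ∅
  s2 = c.0 ⊢ ··c··> s1
  s3 = c.0 | 0 ⊢ ··c··> s5
  s4 = 0 | b.0 ⊢ ··b··> s5
  s5 = 0 | 0 ⊢ ∅
Q's transition system — 6 states:
  t0 = a.b.0 + (0 + 0 + 0\{a}) + (a.0 + 0 | 0 + c.0 | b.0) ⊢ ··a··> t1, ··a··> t2, ··b··> t3, ··c··> t4
  t1 = 0 ⊢ ∅
  t2 = b.0 ⊢ ··b··> t1
  t3 = c.0 | 0 ⊢ ··c··> t5
  t4 = 0 | b.0 ⊢ ··b··> t5
  t5 = 0 | 0 ⊢ ∅
Partition-refinement fixed point:
  B0 = {s0}
  B1 = {s2, s3, t3}
  B2 = {s1, s5, t1, t5}
  B3 = {s4, t2, t4}
  B4 = {t0}
s0 ∈ B0, t0 ∈ B4 → different blocks

P ≁ Q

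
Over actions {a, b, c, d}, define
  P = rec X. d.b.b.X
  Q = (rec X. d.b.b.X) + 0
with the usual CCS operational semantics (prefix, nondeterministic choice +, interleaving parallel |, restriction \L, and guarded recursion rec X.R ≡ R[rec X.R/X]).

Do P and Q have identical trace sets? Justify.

traces(P) = traces(Q)

P's transition system — 3 states:
  u0 = rec X. d.b.b.X ⊢ =d=> u1
  u1 = b.b.(rec X. d.b.b.X) ⊢ =b=> u2
  u2 = b.(rec X. d.b.b.X) ⊢ =b=> u0
Q's transition system — 4 states:
  v0 = (rec X. d.b.b.X) + 0 ⊢ =d=> v1
  v1 = b.b.(rec X. d.b.b.X) ⊢ =b=> v2
  v2 = b.(rec X. d.b.b.X) ⊢ =b=> v3
  v3 = rec X. d.b.b.X ⊢ =d=> v1
Partition-refinement fixed point:
  B0 = {u0, v0, v3}
  B1 = {u1, v1}
  B2 = {u2, v2}
u0 ∈ B0, v0 ∈ B0 → same block
Bisimilar ⇒ trace-equivalent.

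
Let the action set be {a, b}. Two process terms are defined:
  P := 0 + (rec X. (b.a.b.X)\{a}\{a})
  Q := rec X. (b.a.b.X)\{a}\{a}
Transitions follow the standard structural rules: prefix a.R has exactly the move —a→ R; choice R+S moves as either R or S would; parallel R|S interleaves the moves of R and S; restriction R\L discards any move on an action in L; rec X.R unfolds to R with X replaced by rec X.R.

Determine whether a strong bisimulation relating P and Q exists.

YES

LTS(P): 2 reachable states
  m0 = 0 + (rec X. (b.a.b.X)\{a}\{a}) → —b→ m1
  m1 = (a.b.(rec X. (b.a.b.X)\{a}\{a}))\{a}\{a} → ∅
LTS(Q): 2 reachable states
  n0 = rec X. (b.a.b.X)\{a}\{a} → —b→ n1
  n1 = (a.b.(rec X. (b.a.b.X)\{a}\{a}))\{a}\{a} → ∅
Partition-refinement fixed point:
  B0 = {m0, n0}
  B1 = {m1, n1}
m0 ∈ B0, n0 ∈ B0 → same block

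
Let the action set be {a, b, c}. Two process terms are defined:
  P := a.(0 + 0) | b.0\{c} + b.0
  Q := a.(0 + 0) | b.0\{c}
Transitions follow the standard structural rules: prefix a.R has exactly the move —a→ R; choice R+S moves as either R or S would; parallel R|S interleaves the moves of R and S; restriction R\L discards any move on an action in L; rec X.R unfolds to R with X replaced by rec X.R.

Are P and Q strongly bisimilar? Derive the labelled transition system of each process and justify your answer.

NO

P's transition system — 5 states:
  s0 = a.(0 + 0) | b.0\{c} + b.0 → —a→ s1, —b→ s2, —b→ s3
  s1 = (0 + 0) | b.0\{c} → —b→ s4
  s2 = 0 → ∅
  s3 = a.(0 + 0) | 0\{c} → —a→ s4
  s4 = (0 + 0) | 0\{c} → ∅
Q's transition system — 4 states:
  t0 = a.(0 + 0) | b.0\{c} → —a→ t1, —b→ t2
  t1 = (0 + 0) | b.0\{c} → —b→ t3
  t2 = a.(0 + 0) | 0\{c} → —a→ t3
  t3 = (0 + 0) | 0\{c} → ∅
Bisimilarity quotient blocks:
  B0 = {s0}
  B1 = {s1, t1}
  B2 = {s2, s4, t3}
  B3 = {s3, t2}
  B4 = {t0}
s0 ∈ B0, t0 ∈ B4 → different blocks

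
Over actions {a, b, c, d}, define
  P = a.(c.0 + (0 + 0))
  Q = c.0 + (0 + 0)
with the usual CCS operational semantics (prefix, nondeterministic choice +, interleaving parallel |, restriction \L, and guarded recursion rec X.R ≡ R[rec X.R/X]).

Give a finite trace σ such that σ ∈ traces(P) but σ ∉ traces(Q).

a

LTS(P): 3 reachable states
  s0 = a.(c.0 + (0 + 0)) | --a--▸ s1
  s1 = c.0 + (0 + 0) | --c--▸ s2
  s2 = 0 | stopped
LTS(Q): 2 reachable states
  t0 = c.0 + (0 + 0) | --c--▸ t1
  t1 = 0 | stopped
Trace ⟨a⟩ through P, begin at {s0}:
  after a @ step 1: {s1}
  — P admits the full trace.
Trace ⟨a⟩ through Q, begin at {t0}:
  after a @ step 1: ∅  — Q cannot continue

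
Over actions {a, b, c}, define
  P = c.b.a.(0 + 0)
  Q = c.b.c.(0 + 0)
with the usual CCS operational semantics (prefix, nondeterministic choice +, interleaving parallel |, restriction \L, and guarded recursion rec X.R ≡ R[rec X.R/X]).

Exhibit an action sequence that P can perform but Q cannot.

P's transition system — 4 states:
  m0 = c.b.a.(0 + 0) | ··c··> m1
  m1 = b.a.(0 + 0) | ··b··> m2
  m2 = a.(0 + 0) | ··a··> m3
  m3 = 0 + 0 | ·
Q's transition system — 4 states:
  n0 = c.b.c.(0 + 0) | ··c··> n1
  n1 = b.c.(0 + 0) | ··b··> n2
  n2 = c.(0 + 0) | ··c··> n3
  n3 = 0 + 0 | ·
Executing cba from P (initial set {m0}):
  step 1 (c): {m1}
  step 2 (b): {m2}
  step 3 (a): {m3}
  P completes σ.
Executing cba from Q (initial set {n0}):
  step 1 (c): {n1}
  step 2 (b): {n2}
  step 3 (a): ∅ (Q stuck)

cba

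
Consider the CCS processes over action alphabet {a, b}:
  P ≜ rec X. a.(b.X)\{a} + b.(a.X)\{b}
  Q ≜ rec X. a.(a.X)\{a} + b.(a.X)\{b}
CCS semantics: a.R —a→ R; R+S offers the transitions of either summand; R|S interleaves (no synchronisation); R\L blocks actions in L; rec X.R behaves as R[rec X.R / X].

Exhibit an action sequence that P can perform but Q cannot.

ab

LTS(P): 7 reachable states
  s0 = rec X. a.(b.X)\{a} + b.(a.X)\{b} | -a-> s1, -b-> s2
  s1 = (b.(rec X. a.(b.X)\{a} + b.(a.X)\{b}))\{a} | -b-> s3
  s2 = (a.(rec X. a.(b.X)\{a} + b.(a.X)\{b}))\{b} | -a-> s4
  s3 = (rec X. a.(b.X)\{a} + b.(a.X)\{b})\{a} | -b-> s5
  s4 = (rec X. a.(b.X)\{a} + b.(a.X)\{b})\{b} | -a-> s6
  s5 = (a.(rec X. a.(b.X)\{a} + b.(a.X)\{b}))\{b}\{a} | deadlocked
  s6 = (b.(rec X. a.(b.X)\{a} + b.(a.X)\{b}))\{a}\{b} | deadlocked
LTS(Q): 5 reachable states
  t0 = rec X. a.(a.X)\{a} + b.(a.X)\{b} | -a-> t1, -b-> t2
  t1 = (a.(rec X. a.(a.X)\{a} + b.(a.X)\{b}))\{a} | deadlocked
  t2 = (a.(rec X. a.(a.X)\{a} + b.(a.X)\{b}))\{b} | -a-> t3
  t3 = (rec X. a.(a.X)\{a} + b.(a.X)\{b})\{b} | -a-> t4
  t4 = (a.(rec X. a.(a.X)\{a} + b.(a.X)\{b}))\{a}\{b} | deadlocked
Run σ = ⟨ab⟩ on P: start {s0}
  after a @ step 1: {s1}
  after b @ step 2: {s3}
  ✓ P
Run σ = ⟨ab⟩ on Q: start {t0}
  after a @ step 1: {t1}
  after b @ step 2: ∅ (Q stuck)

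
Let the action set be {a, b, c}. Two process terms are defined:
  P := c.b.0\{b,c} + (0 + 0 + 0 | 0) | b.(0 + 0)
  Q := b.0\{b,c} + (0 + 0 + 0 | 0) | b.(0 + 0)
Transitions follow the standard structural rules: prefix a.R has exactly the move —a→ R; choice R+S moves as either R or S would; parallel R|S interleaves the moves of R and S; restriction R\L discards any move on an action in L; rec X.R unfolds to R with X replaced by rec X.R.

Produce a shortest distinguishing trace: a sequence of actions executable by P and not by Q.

LTS(P): 4 reachable states
  s0 = c.b.0\{b,c} + (0 + 0 + 0 | 0) | b.(0 + 0) has moves ··b··> s1, ··c··> s2
  s1 = (0 + 0 + 0 | 0) | (0 + 0) has moves ∅
  s2 = b.0\{b,c} has moves ··b··> s3
  s3 = 0\{b,c} has moves ∅
LTS(Q): 3 reachable states
  t0 = b.0\{b,c} + (0 + 0 + 0 | 0) | b.(0 + 0) has moves ··b··> t1, ··b··> t2
  t1 = (0 + 0 + 0 | 0) | (0 + 0) has moves ∅
  t2 = 0\{b,c} has moves ∅
Trace ⟨c⟩ through P, begin at {s0}:
  after c @ step 1: {s2}
  P completes σ.
Trace ⟨c⟩ through Q, begin at {t0}:
  after c @ step 1: ∅  — Q cannot continue

c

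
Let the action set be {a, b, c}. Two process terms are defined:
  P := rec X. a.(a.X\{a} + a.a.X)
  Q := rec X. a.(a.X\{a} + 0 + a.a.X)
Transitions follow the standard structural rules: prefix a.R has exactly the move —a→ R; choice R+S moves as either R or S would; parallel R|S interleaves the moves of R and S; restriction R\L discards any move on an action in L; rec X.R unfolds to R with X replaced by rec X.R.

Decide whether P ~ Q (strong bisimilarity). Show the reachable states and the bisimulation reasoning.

YES

Reachable graph of P (4 states):
  p0 = rec X. a.(a.X\{a} + a.a.X) | =a=> p1
  p1 = a.(rec X. a.(a.X\{a} + a.a.X))\{a} + a.a.(rec X. a.(a.X\{a} + a.a.X)) | =a=> p2, =a=> p3
  p2 = (rec X. a.(a.X\{a} + a.a.X))\{a} | stopped
  p3 = a.(rec X. a.(a.X\{a} + a.a.X)) | =a=> p0
Reachable graph of Q (4 states):
  q0 = rec X. a.(a.X\{a} + 0 + a.a.X) | =a=> q1
  q1 = a.(rec X. a.(a.X\{a} + 0 + a.a.X))\{a} + 0 + a.a.(rec X. a.(a.X\{a} + 0 + a.a.X)) | =a=> q2, =a=> q3
  q2 = (rec X. a.(a.X\{a} + 0 + a.a.X))\{a} | stopped
  q3 = a.(rec X. a.(a.X\{a} + 0 + a.a.X)) | =a=> q0
Partition-refinement fixed point:
  B0 = {p0, q0}
  B1 = {p1, q1}
  B2 = {p2, q2}
  B3 = {p3, q3}
p0 ∈ B0, q0 ∈ B0 → same block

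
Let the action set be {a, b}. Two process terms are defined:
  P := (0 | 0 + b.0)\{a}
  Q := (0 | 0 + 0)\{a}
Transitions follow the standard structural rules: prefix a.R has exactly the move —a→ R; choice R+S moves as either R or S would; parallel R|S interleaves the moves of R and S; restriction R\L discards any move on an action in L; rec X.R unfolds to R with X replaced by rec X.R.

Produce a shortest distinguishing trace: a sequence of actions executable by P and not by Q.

P's transition system — 2 states:
  p0 = (0 | 0 + b.0)\{a} → =b=> p1
  p1 = 0\{a} → ·
Q's transition system — 1 states:
  q0 = (0 | 0 + 0)\{a} → ·
Executing b from P (initial set {p0}):
  step 1 (b): {p1}
  ✓ P
Executing b from Q (initial set {q0}):
  step 1 (b): no successor for Q

b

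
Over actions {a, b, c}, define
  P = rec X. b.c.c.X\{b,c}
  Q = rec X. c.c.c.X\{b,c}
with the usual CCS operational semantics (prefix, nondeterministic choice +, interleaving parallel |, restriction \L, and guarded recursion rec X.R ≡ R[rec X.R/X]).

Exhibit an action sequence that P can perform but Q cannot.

Reachable graph of P (4 states):
  s0 = rec X. b.c.c.X\{b,c} has moves —b→ s1
  s1 = c.c.(rec X. b.c.c.X\{b,c})\{b,c} has moves —c→ s2
  s2 = c.(rec X. b.c.c.X\{b,c})\{b,c} has moves —c→ s3
  s3 = (rec X. b.c.c.X\{b,c})\{b,c} has moves ·
Reachable graph of Q (4 states):
  t0 = rec X. c.c.c.X\{b,c} has moves —c→ t1
  t1 = c.c.(rec X. c.c.c.X\{b,c})\{b,c} has moves —c→ t2
  t2 = c.(rec X. c.c.c.X\{b,c})\{b,c} has moves —c→ t3
  t3 = (rec X. c.c.c.X\{b,c})\{b,c} has moves ·
Executing b from P (initial set {s0}):
  [1] b ⇒ {s1}
  — P admits the full trace.
Executing b from Q (initial set {t0}):
  [1] b ⇒ no successor for Q

b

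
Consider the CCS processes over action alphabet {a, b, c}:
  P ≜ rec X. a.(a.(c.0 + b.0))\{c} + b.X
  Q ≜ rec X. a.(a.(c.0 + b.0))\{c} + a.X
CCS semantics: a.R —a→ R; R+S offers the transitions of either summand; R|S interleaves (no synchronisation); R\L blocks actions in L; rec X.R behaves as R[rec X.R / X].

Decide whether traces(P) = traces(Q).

LTS(P): 4 reachable states
  s0 = rec X. a.(a.(c.0 + b.0))\{c} + b.X | —a→ s1, —b→ s0
  s1 = (a.(c.0 + b.0))\{c} | —a→ s2
  s2 = (c.0 + b.0)\{c} | —b→ s3
  s3 = 0\{c} | (no moves)
LTS(Q): 4 reachable states
  t0 = rec X. a.(a.(c.0 + b.0))\{c} + a.X | —a→ t0, —a→ t1
  t1 = (a.(c.0 + b.0))\{c} | —a→ t2
  t2 = (c.0 + b.0)\{c} | —b→ t3
  t3 = 0\{c} | (no moves)
Trace ⟨b⟩ through P, begin at {s0}:
  after b @ step 1: {s0}
  — P admits the full trace.
Trace ⟨b⟩ through Q, begin at {t0}:
  after b @ step 1: ∅  — Q cannot continue

traces(P) ≠ traces(Q) — witness ⟨b⟩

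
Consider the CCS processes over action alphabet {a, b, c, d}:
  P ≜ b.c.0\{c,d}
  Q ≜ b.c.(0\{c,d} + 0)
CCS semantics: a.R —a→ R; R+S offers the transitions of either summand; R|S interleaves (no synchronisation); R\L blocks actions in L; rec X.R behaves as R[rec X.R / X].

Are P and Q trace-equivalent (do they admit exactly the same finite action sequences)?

Reachable graph of P (3 states):
  s0 = b.c.0\{c,d} ⊢ —b→ s1
  s1 = c.0\{c,d} ⊢ —c→ s2
  s2 = 0\{c,d} ⊢ (no moves)
Reachable graph of Q (3 states):
  t0 = b.c.(0\{c,d} + 0) ⊢ —b→ t1
  t1 = c.(0\{c,d} + 0) ⊢ —c→ t2
  t2 = 0\{c,d} + 0 ⊢ (no moves)
Partition-refinement fixed point:
  B0 = {s0, t0}
  B1 = {s1, t1}
  B2 = {s2, t2}
s0 ∈ B0, t0 ∈ B0 → same block
Bisimilar ⇒ trace-equivalent.

traces(P) = traces(Q)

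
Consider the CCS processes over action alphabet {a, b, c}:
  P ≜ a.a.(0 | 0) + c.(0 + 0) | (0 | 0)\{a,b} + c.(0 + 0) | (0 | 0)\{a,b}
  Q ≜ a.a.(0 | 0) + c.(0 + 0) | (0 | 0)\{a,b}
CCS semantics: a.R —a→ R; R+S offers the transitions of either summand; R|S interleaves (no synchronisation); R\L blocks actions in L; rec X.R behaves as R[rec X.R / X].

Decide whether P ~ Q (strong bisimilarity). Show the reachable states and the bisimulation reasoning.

LTS(P): 4 reachable states
  s0 = a.a.(0 | 0) + c.(0 + 0) | (0 | 0)\{a,b} + c.(0 + 0) | (0 | 0)\{a,b} | —a→ s1, —c→ s2
  s1 = a.(0 | 0) | —a→ s3
  s2 = (0 + 0) | (0 | 0)\{a,b} | ·
  s3 = 0 | 0 | ·
LTS(Q): 4 reachable states
  t0 = a.a.(0 | 0) + c.(0 + 0) | (0 | 0)\{a,b} | —a→ t1, —c→ t2
  t1 = a.(0 | 0) | —a→ t3
  t2 = (0 + 0) | (0 | 0)\{a,b} | ·
  t3 = 0 | 0 | ·
Partition-refinement fixed point:
  B0 = {s0, t0}
  B1 = {s1, t1}
  B2 = {s2, s3, t2, t3}
s0 ∈ B0, t0 ∈ B0 → same block

bisimilar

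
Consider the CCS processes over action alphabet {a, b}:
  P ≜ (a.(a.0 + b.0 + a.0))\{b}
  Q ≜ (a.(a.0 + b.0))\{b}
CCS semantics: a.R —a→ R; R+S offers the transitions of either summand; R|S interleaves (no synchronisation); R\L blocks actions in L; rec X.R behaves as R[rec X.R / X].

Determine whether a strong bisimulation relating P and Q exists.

P ~ Q

Reachable graph of P (3 states):
  u0 = (a.(a.0 + b.0 + a.0))\{b} ⊢ --a--▸ u1
  u1 = (a.0 + b.0 + a.0)\{b} ⊢ --a--▸ u2
  u2 = 0\{b} ⊢ ·
Reachable graph of Q (3 states):
  v0 = (a.(a.0 + b.0))\{b} ⊢ --a--▸ v1
  v1 = (a.0 + b.0)\{b} ⊢ --a--▸ v2
  v2 = 0\{b} ⊢ ·
Bisimilarity quotient blocks:
  B0 = {u0, v0}
  B1 = {u1, v1}
  B2 = {u2, v2}
u0 ∈ B0, v0 ∈ B0 → same block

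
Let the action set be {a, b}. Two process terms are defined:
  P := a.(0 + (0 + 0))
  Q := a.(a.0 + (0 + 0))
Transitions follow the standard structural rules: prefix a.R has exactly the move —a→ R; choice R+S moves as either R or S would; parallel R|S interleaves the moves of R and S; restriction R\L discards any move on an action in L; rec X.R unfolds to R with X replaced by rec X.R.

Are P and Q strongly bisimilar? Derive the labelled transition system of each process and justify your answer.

not bisimilar

Reachable graph of P (2 states):
  m0 = a.(0 + (0 + 0)) ⊢ -a-> m1
  m1 = 0 + (0 + 0) ⊢ (no moves)
Reachable graph of Q (3 states):
  n0 = a.(a.0 + (0 + 0)) ⊢ -a-> n1
  n1 = a.0 + (0 + 0) ⊢ -a-> n2
  n2 = 0 ⊢ (no moves)
Coarsest stable partition (strong bisimilarity classes):
  B0 = {m0, n1}
  B1 = {m1, n2}
  B2 = {n0}
m0 ∈ B0, n0 ∈ B2 → different blocks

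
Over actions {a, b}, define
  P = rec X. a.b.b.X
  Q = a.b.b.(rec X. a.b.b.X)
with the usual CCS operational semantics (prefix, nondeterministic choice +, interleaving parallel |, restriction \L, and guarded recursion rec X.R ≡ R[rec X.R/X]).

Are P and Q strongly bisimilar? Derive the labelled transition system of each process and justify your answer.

bisimilar

LTS(P): 3 reachable states
  m0 = rec X. a.b.b.X | —a→ m1
  m1 = b.b.(rec X. a.b.b.X) | —b→ m2
  m2 = b.(rec X. a.b.b.X) | —b→ m0
LTS(Q): 4 reachable states
  n0 = a.b.b.(rec X. a.b.b.X) | —a→ n1
  n1 = b.b.(rec X. a.b.b.X) | —b→ n2
  n2 = b.(rec X. a.b.b.X) | —b→ n3
  n3 = rec X. a.b.b.X | —a→ n1
Coarsest stable partition (strong bisimilarity classes):
  B0 = {m0, n0, n3}
  B1 = {m1, n1}
  B2 = {m2, n2}
m0 ∈ B0, n0 ∈ B0 → same block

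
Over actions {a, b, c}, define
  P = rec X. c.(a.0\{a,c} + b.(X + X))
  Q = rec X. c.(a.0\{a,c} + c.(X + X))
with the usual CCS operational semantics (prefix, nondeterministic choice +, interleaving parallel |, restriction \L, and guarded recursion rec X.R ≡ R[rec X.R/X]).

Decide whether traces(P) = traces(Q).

traces(P) ≠ traces(Q) — witness ⟨cb⟩

LTS(P): 4 reachable states
  u0 = rec X. c.(a.0\{a,c} + b.(X + X)) :: ··c··> u1
  u1 = a.0\{a,c} + b.((rec X. c.(a.0\{a,c} + b.(X + X))) + (rec X. c.(a.0\{a,c} + b.(X + X)))) :: ··a··> u2, ··b··> u3
  u2 = 0\{a,c} :: ∅
  u3 = (rec X. c.(a.0\{a,c} + b.(X + X))) + (rec X. c.(a.0\{a,c} + b.(X + X))) :: ··c··> u1
LTS(Q): 4 reachable states
  v0 = rec X. c.(a.0\{a,c} + c.(X + X)) :: ··c··> v1
  v1 = a.0\{a,c} + c.((rec X. c.(a.0\{a,c} + c.(X + X))) + (rec X. c.(a.0\{a,c} + c.(X + X)))) :: ··a··> v2, ··c··> v3
  v2 = 0\{a,c} :: ∅
  v3 = (rec X. c.(a.0\{a,c} + c.(X + X))) + (rec X. c.(a.0\{a,c} + c.(X + X))) :: ··c··> v1
Run σ = ⟨cb⟩ on P: start {u0}
  [1] c ⇒ {u1}
  [2] b ⇒ {u3}
  ✓ P
Run σ = ⟨cb⟩ on Q: start {v0}
  [1] c ⇒ {v1}
  [2] b ⇒ ∅  — Q cannot continue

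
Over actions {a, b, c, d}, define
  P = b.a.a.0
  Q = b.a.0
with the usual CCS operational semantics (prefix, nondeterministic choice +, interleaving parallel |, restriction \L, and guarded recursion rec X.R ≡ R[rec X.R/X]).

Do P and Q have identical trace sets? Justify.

trace-distinct — witness ⟨baa⟩

Reachable graph of P (4 states):
  u0 = b.a.a.0 | -b-> u1
  u1 = a.a.0 | -a-> u2
  u2 = a.0 | -a-> u3
  u3 = 0 | ∅
Reachable graph of Q (3 states):
  v0 = b.a.0 | -b-> v1
  v1 = a.0 | -a-> v2
  v2 = 0 | ∅
Run σ = ⟨baa⟩ on P: start {u0}
  after b @ step 1: {u1}
  after a @ step 2: {u2}
  after a @ step 3: {u3}
  — P admits the full trace.
Run σ = ⟨baa⟩ on Q: start {v0}
  after b @ step 1: {v1}
  after a @ step 2: {v2}
  after a @ step 3: no successor for Q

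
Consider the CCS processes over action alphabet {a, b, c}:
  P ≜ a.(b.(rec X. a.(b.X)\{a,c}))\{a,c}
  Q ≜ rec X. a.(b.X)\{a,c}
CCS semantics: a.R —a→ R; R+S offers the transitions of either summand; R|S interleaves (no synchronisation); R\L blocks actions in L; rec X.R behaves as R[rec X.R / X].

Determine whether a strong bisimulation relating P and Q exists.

bisimilar

LTS(P): 3 reachable states
  p0 = a.(b.(rec X. a.(b.X)\{a,c}))\{a,c} has moves =a=> p1
  p1 = (b.(rec X. a.(b.X)\{a,c}))\{a,c} has moves =b=> p2
  p2 = (rec X. a.(b.X)\{a,c})\{a,c} has moves stopped
LTS(Q): 3 reachable states
  q0 = rec X. a.(b.X)\{a,c} has moves =a=> q1
  q1 = (b.(rec X. a.(b.X)\{a,c}))\{a,c} has moves =b=> q2
  q2 = (rec X. a.(b.X)\{a,c})\{a,c} has moves stopped
Coarsest stable partition (strong bisimilarity classes):
  B0 = {p0, q0}
  B1 = {p1, q1}
  B2 = {p2, q2}
p0 ∈ B0, q0 ∈ B0 → same block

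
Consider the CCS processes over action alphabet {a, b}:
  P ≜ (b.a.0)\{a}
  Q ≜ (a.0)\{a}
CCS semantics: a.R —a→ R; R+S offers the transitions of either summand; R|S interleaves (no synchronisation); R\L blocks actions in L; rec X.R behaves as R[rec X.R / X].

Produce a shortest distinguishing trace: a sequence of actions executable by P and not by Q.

b

Reachable graph of P (2 states):
  s0 = (b.a.0)\{a} | --b--▸ s1
  s1 = (a.0)\{a} | (no moves)
Reachable graph of Q (1 states):
  t0 = (a.0)\{a} | (no moves)
Executing b from P (initial set {s0}):
  [1] b ⇒ {s1}
  ✓ P
Executing b from Q (initial set {t0}):
  [1] b ⇒ ∅ (Q stuck)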